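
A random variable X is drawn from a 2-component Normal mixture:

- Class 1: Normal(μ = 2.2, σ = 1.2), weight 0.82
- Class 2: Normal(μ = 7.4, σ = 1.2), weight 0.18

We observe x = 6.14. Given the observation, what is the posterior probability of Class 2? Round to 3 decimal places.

P(component k | x) = π_k·f_k(x) / marginal(x), where marginal(x) = Σ_j π_j·f_j(x).
Evaluate each component's likelihood at the observed value:
  p_1 = (1/(1.2·√(2π)))·exp(−(6.14−2.2)²/(2·1.2²)) = 0.332452·exp(-5.39014) = 0.00151643
  p_2 = (1/(1.2·√(2π)))·exp(−(6.14−7.4)²/(2·1.2²)) = 0.332452·exp(-0.55125) = 0.191568
Prior × likelihood for each component:
  π_1·p_1 = 0.82 × 0.00151643 = 0.00124347
  π_2·p_2 = 0.18 × 0.191568 = 0.0344823
Evidence: 0.00124347 + 0.0344823 = 0.0357258
P(Class 2 | 6.14) = 0.0344823 / 0.0357258 ≈ 0.965

0.965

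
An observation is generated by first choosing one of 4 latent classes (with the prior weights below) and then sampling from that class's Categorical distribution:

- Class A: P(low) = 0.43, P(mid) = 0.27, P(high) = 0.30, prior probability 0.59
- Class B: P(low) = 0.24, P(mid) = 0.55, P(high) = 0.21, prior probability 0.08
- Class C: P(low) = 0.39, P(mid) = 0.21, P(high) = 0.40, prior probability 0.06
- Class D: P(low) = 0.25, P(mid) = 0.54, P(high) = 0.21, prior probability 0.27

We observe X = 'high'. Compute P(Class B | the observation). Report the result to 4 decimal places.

0.0612

The responsibility of component k is π_k f_k(x) divided by Σ_j π_j f_j(x).
Categorical probabilities:
  f_A = P(high | comp) = 0.30
  f_B = P(high | comp) = 0.21
  f_C = P(high | comp) = 0.40
  f_D = P(high | comp) = 0.21
Prior × likelihood for each component:
  π_A·f_A = 0.59 × 0.3 = 0.177
  π_B·f_B = 0.08 × 0.21 = 0.0168
  π_C·f_C = 0.06 × 0.4 = 0.024
  π_D·f_D = 0.27 × 0.21 = 0.0567
Evidence: 0.177 + 0.0168 + 0.024 + 0.0567 = 0.2745
So the posterior for Class B is 0.0168 / 0.2745 ≈ 0.0612.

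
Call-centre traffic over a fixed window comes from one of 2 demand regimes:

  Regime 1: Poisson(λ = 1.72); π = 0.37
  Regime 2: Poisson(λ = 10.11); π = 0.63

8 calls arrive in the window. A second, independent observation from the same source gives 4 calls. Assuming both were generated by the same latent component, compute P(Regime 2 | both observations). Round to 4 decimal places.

Posterior ∝ prior × likelihood, so P(k | x) ∝ P(Z=k) f_k(x); normalise over all components.
Since both observations come from the same component, the likelihood for component k is f_k(x₁)·f_k(x₂).
  L_1 = [0.000340189] × [0.0653004] = 2.22145e-05
  L_2 = [0.110096] × [0.0177042] = 0.00194916
Unnormalised posteriors:
  P(Z=1)·L_1 = 0.37 × 2.22145e-05 = 8.21937e-06
  P(Z=2)·L_2 = 0.63 × 0.00194916 = 0.00122797
Normaliser: 8.21937e-06 + 0.00122797 = 0.00123619
P(Regime 2 | x) = 0.00122797 / 0.00123619 ≈ 0.9934

0.9934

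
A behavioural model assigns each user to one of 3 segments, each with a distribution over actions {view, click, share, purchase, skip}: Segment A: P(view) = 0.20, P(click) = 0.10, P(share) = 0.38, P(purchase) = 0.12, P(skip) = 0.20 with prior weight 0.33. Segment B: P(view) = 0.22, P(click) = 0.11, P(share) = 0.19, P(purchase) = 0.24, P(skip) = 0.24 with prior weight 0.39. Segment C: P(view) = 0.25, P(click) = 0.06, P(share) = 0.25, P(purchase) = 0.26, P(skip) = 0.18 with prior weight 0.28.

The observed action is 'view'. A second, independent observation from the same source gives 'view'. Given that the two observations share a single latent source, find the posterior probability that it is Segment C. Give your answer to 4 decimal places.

P(component k | x) = π_k·f_k(x) / marginal(x), where marginal(x) = Σ_j π_j·f_j(x).
Since both observations come from the same component, the likelihood for component k is f_k(x₁)·f_k(x₂).
  L_A = [P(view | comp) = 0.20] × [0.2] = 0.04
  L_B = [P(view | comp) = 0.22] × [0.22] = 0.0484
  L_C = [P(view | comp) = 0.25] × [0.25] = 0.0625
Prior × likelihood for each component:
  π_A·L_A = 0.33 × 0.04 = 0.0132
  π_B·L_B = 0.39 × 0.0484 = 0.018876
  π_C·L_C = 0.28 × 0.0625 = 0.0175
Sum: 0.0132 + 0.018876 + 0.0175 = 0.049576
Responsibility of Segment C: 0.0175 / 0.049576 ≈ 0.3530

0.3530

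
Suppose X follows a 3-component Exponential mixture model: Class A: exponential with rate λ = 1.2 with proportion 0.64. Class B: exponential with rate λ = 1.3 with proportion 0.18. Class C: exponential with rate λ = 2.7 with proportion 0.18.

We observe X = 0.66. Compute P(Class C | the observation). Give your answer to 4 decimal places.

Apply Bayes' rule: the posterior for each component is proportional to its prior times its likelihood at x.
Component likelihoods at x = 0.66:
  L_A = 1.2·e^(−1.2·0.66) = 1.2·e^(−0.7920) = 0.543526
  L_B = 1.3·e^(−1.3·0.66) = 1.3·e^(−0.8580) = 0.551212
  L_C = 2.7·e^(−2.7·0.66) = 2.7·e^(−1.7820) = 0.454413
Prior × likelihood for each component:
  π_A·L_A = 0.64 × 0.543526 = 0.347856
  π_B·L_B = 0.18 × 0.551212 = 0.0992182
  π_C·L_C = 0.18 × 0.454413 = 0.0817944
Marginal: 0.347856 + 0.0992182 + 0.0817944 = 0.528869
So the posterior for Class C is 0.0817944 / 0.528869 ≈ 0.1547.

0.1547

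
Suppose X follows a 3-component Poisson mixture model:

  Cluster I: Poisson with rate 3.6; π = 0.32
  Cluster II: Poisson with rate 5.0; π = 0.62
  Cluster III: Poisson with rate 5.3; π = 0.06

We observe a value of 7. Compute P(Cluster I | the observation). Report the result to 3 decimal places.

Apply Bayes' rule: the posterior for each component is proportional to its prior times its likelihood at x.
Poisson probabilities:
  p_I = e^(−3.6)·3.6^7/7! = 0.0424841
  p_II = e^(−5.0)·5.0^7/7! = 0.104445
  p_III = e^(−5.3)·5.3^7/7! = 0.116343
Weight by the priors:
  π_I·p_I = 0.32 × 0.0424841 = 0.0135949
  π_II·p_II = 0.62 × 0.104445 = 0.0647558
  π_III·p_III = 0.06 × 0.116343 = 0.00698057
Marginal: 0.0135949 + 0.0647558 + 0.00698057 = 0.0853313
Responsibility of Cluster I: 0.0135949 / 0.0853313 ≈ 0.159

0.159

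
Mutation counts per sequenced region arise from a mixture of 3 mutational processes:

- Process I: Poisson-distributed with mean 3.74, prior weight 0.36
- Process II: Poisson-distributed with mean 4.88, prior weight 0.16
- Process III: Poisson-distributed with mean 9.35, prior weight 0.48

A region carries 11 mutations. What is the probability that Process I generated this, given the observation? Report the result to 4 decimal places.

Posterior ∝ prior × likelihood, so P(k | x) ∝ w_k f_k(x); normalise over all components.
Poisson probabilities:
  f_I = 0.00119171
  f_II = 0.00711386
  f_III = 0.10402
Multiply by the mixture weights:
  w_I·f_I = 0.36 × 0.00119171 = 0.000429016
  w_II·f_II = 0.16 × 0.00711386 = 0.00113822
  w_III·f_III = 0.48 × 0.10402 = 0.0499298
Sum: 0.000429016 + 0.00113822 + 0.0499298 = 0.051497
P(Process I | 11 mutations) = 0.000429016 / 0.051497 ≈ 0.0083

0.0083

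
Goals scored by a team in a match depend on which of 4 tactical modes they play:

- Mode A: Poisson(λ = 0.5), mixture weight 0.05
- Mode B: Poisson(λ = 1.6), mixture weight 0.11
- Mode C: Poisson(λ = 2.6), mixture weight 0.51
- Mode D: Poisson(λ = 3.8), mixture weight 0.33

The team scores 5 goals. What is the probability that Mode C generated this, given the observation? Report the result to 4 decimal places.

0.4252

P(component k | x) = π_k·f_k(x) / marginal(x), where marginal(x) = Σ_j π_j·f_j(x).
Poisson probabilities:
  L_A = e^(−0.5)·0.5^5/5! = 0.000157951
  L_B = e^(−1.6)·1.6^5/5! = 0.017642
  L_C = e^(−2.6)·2.6^5/5! = 0.0735394
  L_D = e^(−3.8)·3.8^5/5! = 0.147713
Weight by the priors:
  π_A·L_A = 0.05 × 0.000157951 = 7.89753e-06
  π_B·L_B = 0.11 × 0.017642 = 0.00194062
  π_C·L_C = 0.51 × 0.0735394 = 0.0375051
  π_D·L_D = 0.33 × 0.147713 = 0.0487452
Normaliser: 7.89753e-06 + 0.00194062 + 0.0375051 + 0.0487452 = 0.0881988
So the posterior for Mode C is 0.0375051 / 0.0881988 ≈ 0.4252.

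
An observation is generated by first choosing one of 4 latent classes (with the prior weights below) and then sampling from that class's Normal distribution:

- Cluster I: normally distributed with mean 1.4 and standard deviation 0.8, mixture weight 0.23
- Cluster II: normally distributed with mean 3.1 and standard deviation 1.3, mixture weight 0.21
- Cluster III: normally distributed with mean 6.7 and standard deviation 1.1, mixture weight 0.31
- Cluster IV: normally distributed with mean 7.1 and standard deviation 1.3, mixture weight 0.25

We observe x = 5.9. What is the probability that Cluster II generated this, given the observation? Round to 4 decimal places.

0.0444

Apply Bayes' rule: the posterior for each component is proportional to its prior times its likelihood at x.
Component likelihoods at x = 5.9:
  L_I = 6.71654e-08
  L_II = 0.0301723
  L_III = 0.278396
  L_IV = 0.20042
Weight by the priors:
  P(Z=I)·L_I = 0.23 × 6.71654e-08 = 1.5448e-08
  P(Z=II)·L_II = 0.21 × 0.0301723 = 0.00633619
  P(Z=III)·L_III = 0.31 × 0.278396 = 0.0863027
  P(Z=IV)·L_IV = 0.25 × 0.20042 = 0.0501051
Sum: 1.5448e-08 + 0.00633619 + 0.0863027 + 0.0501051 = 0.142744
P(Cluster II | the observation) = 0.00633619 / 0.142744 ≈ 0.0444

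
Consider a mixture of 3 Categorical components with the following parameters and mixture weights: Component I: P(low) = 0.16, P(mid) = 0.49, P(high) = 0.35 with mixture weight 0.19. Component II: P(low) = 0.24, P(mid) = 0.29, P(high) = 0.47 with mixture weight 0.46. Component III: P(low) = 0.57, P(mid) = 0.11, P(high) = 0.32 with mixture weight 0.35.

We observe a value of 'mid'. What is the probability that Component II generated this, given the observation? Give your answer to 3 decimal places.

0.503

Apply Bayes' rule: the posterior for each component is proportional to its prior times its likelihood at x.
Categorical probabilities:
  L_I = P(mid | comp) = 0.49
  L_II = P(mid | comp) = 0.29
  L_III = P(mid | comp) = 0.11
Unnormalised posteriors:
  P(Z=I)·L_I = 0.19 × 0.49 = 0.0931
  P(Z=II)·L_II = 0.46 × 0.29 = 0.1334
  P(Z=III)·L_III = 0.35 × 0.11 = 0.0385
Marginal: 0.0931 + 0.1334 + 0.0385 = 0.265
Responsibility of Component II: 0.1334 / 0.265 ≈ 0.503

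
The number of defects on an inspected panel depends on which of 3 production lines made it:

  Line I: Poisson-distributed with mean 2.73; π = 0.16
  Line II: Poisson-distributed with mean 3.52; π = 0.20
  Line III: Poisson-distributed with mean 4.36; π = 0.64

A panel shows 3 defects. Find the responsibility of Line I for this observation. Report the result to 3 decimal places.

Apply Bayes' rule: the posterior for each component is proportional to its prior times its likelihood at x.
Poisson probabilities:
  p_I = e^(−2.73)·2.73^3/3! = 0.221163
  p_II = e^(−3.52)·3.52^3/3! = 0.215159
  p_III = e^(−4.36)·4.36^3/3! = 0.176516
Weight by the priors:
  P(Z=I)·p_I = 0.16 × 0.221163 = 0.0353861
  P(Z=II)·p_II = 0.20 × 0.215159 = 0.0430319
  P(Z=III)·p_III = 0.64 × 0.176516 = 0.11297
Denominator: 0.0353861 + 0.0430319 + 0.11297 = 0.191388
Responsibility of Line I: 0.0353861 / 0.191388 ≈ 0.185

0.185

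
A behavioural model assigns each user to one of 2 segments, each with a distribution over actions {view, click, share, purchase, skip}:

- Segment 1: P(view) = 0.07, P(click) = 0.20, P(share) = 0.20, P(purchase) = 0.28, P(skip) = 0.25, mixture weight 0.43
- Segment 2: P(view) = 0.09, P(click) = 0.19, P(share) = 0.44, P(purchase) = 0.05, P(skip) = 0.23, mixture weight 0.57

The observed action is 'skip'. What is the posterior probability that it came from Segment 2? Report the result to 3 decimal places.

Apply Bayes' rule: the posterior for each component is proportional to its prior times its likelihood at x.
Categorical probabilities:
  L_1 = 0.25
  L_2 = 0.23
Multiply by the mixture weights:
  π_1·L_1 = 0.43 × 0.25 = 0.1075
  π_2·L_2 = 0.57 × 0.23 = 0.1311
Sum: 0.1075 + 0.1311 = 0.2386
P(Segment 2 | data) = 0.1311 / 0.2386 ≈ 0.549

0.549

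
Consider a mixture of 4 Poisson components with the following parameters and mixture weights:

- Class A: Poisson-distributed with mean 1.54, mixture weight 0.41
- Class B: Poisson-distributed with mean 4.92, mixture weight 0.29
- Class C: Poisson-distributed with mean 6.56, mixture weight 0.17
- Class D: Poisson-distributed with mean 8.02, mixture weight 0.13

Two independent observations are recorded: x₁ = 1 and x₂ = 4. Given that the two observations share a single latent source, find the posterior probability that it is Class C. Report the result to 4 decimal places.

Posterior ∝ prior × likelihood, so P(k | x) ∝ P(Z=k) f_k(x); normalise over all components.
Since both observations come from the same component, the likelihood for component k is f_k(x₁)·f_k(x₂).
  f_A = [0.330147] × [0.050241] = 0.0165869
  f_B = [0.0359117] × [0.178205] = 0.00639966
  f_C = [0.00928821] × [0.109253] = 0.00101476
  f_D = [0.00263714] × [0.0566819] = 0.000149478
Prior × likelihood for each component:
  P(Z=A)·f_A = 0.41 × 0.0165869 = 0.00680063
  P(Z=B)·f_B = 0.29 × 0.00639966 = 0.0018559
  P(Z=C)·f_C = 0.17 × 0.00101476 = 0.00017251
  P(Z=D)·f_D = 0.13 × 0.000149478 = 1.94321e-05
Normaliser: 0.00680063 + 0.0018559 + 0.00017251 + 1.94321e-05 = 0.00884847
So the posterior for Class C is 0.00017251 / 0.00884847 ≈ 0.0195.

0.0195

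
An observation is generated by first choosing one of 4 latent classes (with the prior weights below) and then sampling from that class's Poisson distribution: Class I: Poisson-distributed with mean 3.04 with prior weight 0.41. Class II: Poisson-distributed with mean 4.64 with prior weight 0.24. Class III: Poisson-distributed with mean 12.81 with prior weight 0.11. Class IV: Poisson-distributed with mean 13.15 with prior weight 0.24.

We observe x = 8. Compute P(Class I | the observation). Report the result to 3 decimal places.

0.112

The responsibility of component k is π_k f_k(x) divided by Σ_j π_j f_j(x).
Component likelihoods at x = 8:
  f_I = 0.00865392
  f_II = 0.0514632
  f_III = 0.0491542
  f_IV = 0.0431433
Weight by the priors:
  π_I·f_I = 0.41 × 0.00865392 = 0.00354811
  π_II·f_II = 0.24 × 0.0514632 = 0.0123512
  π_III·f_III = 0.11 × 0.0491542 = 0.00540696
  π_IV·f_IV = 0.24 × 0.0431433 = 0.0103544
Marginal: 0.00354811 + 0.0123512 + 0.00540696 + 0.0103544 = 0.0316606
Responsibility of Class I: 0.00354811 / 0.0316606 ≈ 0.112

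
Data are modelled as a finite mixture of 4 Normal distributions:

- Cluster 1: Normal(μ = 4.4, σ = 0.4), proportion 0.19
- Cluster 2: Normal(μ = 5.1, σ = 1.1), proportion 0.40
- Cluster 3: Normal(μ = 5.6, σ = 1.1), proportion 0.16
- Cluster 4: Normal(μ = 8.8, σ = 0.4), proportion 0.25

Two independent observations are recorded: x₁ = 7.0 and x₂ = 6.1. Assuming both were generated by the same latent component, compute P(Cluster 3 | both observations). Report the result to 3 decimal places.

Posterior ∝ prior × likelihood, so P(k | x) ∝ π_k f_k(x); normalise over all components.
Since both observations come from the same component, the likelihood for component k is f_k(x₁)·f_k(x₂).
  f_1 = [6.67389e-10] × [0.000119297] = 7.96173e-14
  f_2 = [0.0815952] × [0.239915] = 0.0195759
  f_3 = [0.161352] × [0.327079] = 0.0527748
  f_4 = [3.99594e-05] × [1.27373e-10] = 5.08976e-15
Prior × likelihood for each component:
  π_1·f_1 = 0.19 × 7.96173e-14 = 1.51273e-14
  π_2·f_2 = 0.40 × 0.0195759 = 0.00783036
  π_3·f_3 = 0.16 × 0.0527748 = 0.00844398
  π_4·f_4 = 0.25 × 5.08976e-15 = 1.27244e-15
Marginal: 1.51273e-14 + 0.00783036 + 0.00844398 + 1.27244e-15 = 0.0162743
P(Cluster 3 | data) = 0.00844398 / 0.0162743 ≈ 0.519

0.519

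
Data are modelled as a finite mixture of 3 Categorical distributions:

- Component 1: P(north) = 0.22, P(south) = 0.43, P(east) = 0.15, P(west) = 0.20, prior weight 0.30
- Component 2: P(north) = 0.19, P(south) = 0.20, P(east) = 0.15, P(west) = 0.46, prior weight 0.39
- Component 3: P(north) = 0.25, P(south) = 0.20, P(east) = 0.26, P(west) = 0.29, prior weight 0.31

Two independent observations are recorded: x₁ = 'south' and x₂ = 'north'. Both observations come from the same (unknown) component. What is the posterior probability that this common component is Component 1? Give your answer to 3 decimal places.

0.483

Posterior ∝ prior × likelihood, so P(k | x) ∝ P(Z=k) f_k(x); normalise over all components.
Since both observations come from the same component, the likelihood for component k is f_k(x₁)·f_k(x₂).
  L_1 = [0.43] × [0.22] = 0.0946
  L_2 = [0.2] × [0.19] = 0.038
  L_3 = [0.2] × [0.25] = 0.05
Weight by the priors:
  P(Z=1)·L_1 = 0.30 × 0.0946 = 0.02838
  P(Z=2)·L_2 = 0.39 × 0.038 = 0.01482
  P(Z=3)·L_3 = 0.31 × 0.05 = 0.0155
Evidence: 0.02838 + 0.01482 + 0.0155 = 0.0587
P(Component 1 | data) ≈ 0.483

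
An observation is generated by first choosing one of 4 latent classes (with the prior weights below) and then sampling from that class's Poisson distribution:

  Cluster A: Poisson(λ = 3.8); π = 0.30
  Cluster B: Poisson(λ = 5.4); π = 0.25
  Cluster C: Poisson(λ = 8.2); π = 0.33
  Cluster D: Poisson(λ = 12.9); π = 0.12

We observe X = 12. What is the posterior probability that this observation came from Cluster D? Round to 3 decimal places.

0.411

By Bayes' theorem, P(k | x) = w_k f_k(x) / Σ_j w_j f_j(x).
Component likelihoods at x = 12:
  L_A = 0.000423396
  L_B = 0.00579693
  L_C = 0.0529925
  L_D = 0.110749
Weight by the priors:
  w_A·L_A = 0.30 × 0.000423396 = 0.000127019
  w_B·L_B = 0.25 × 0.00579693 = 0.00144923
  w_C·L_C = 0.33 × 0.0529925 = 0.0174875
  w_D·L_D = 0.12 × 0.110749 = 0.0132899
Marginal: 0.000127019 + 0.00144923 + 0.0174875 + 0.0132899 = 0.0323537
So the posterior for Cluster D is 0.0132899 / 0.0323537 ≈ 0.411.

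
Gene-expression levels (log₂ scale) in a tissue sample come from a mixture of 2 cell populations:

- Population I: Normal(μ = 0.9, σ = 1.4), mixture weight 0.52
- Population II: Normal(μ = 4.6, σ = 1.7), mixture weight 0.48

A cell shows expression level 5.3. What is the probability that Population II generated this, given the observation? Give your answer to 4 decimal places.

By Bayes' theorem, P(k | x) = π_k f_k(x) / Σ_j π_j f_j(x).
Normal densities:
  f_I = 0.00204126
  f_II = 0.215598
Prior × likelihood for each component:
  π_I·f_I = 0.52 × 0.00204126 = 0.00106146
  π_II·f_II = 0.48 × 0.215598 = 0.103487
Marginal: 0.00106146 + 0.103487 = 0.104548
So the posterior for Population II is 0.103487 / 0.104548 ≈ 0.9898.

0.9898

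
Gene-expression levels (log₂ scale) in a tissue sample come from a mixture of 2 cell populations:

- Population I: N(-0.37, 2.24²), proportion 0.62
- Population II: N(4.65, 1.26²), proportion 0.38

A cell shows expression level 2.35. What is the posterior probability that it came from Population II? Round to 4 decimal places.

0.3009

Apply Bayes' rule: the posterior for each component is proportional to its prior times its likelihood at x.
Normal densities:
  f_I = (1/(2.24·√(2π)))·exp(−(2.35−-0.37)²/(2·2.24²)) = 0.178099·exp(-0.73724) = 0.0852081
  f_II = (1/(1.26·√(2π)))·exp(−(2.35−4.65)²/(2·1.26²)) = 0.316621·exp(-1.66604) = 0.0598396
Weight by the priors:
  π_I·f_I = 0.62 × 0.0852081 = 0.052829
  π_II·f_II = 0.38 × 0.0598396 = 0.0227391
Marginal: 0.052829 + 0.0227391 = 0.0755681
So the posterior for Population II is 0.0227391 / 0.0755681 ≈ 0.3009.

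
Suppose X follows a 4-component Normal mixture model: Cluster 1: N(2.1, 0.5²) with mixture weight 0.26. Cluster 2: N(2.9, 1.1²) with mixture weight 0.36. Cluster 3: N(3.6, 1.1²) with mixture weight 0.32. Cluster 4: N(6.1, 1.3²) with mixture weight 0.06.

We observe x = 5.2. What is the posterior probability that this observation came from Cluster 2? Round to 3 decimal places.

Posterior ∝ prior × likelihood, so P(k | x) ∝ π_k f_k(x); normalise over all components.
Evaluate each component's likelihood at the observed value:
  f_1 = (1/(0.5·√(2π)))·exp(−(5.2−2.1)²/(2·0.5²)) = 0.797885·exp(-19.22000) = 3.58757e-09
  f_2 = (1/(1.1·√(2π)))·exp(−(5.2−2.9)²/(2·1.1²)) = 0.362675·exp(-2.18595) = 0.0407541
  f_3 = (1/(1.1·√(2π)))·exp(−(5.2−3.6)²/(2·1.1²)) = 0.362675·exp(-1.05785) = 0.125921
  f_4 = (1/(1.3·√(2π)))·exp(−(5.2−6.1)²/(2·1.3²)) = 0.306879·exp(-0.23964) = 0.241485
Prior × likelihood for each component:
  π_1·f_1 = 0.26 × 3.58757e-09 = 9.32768e-10
  π_2·f_2 = 0.36 × 0.0407541 = 0.0146715
  π_3·f_3 = 0.32 × 0.125921 = 0.0402947
  π_4·f_4 = 0.06 × 0.241485 = 0.0144891
Denominator: 9.32768e-10 + 0.0146715 + 0.0402947 + 0.0144891 = 0.0694553
P(Cluster 2 | 5.2) ≈ 0.211

0.211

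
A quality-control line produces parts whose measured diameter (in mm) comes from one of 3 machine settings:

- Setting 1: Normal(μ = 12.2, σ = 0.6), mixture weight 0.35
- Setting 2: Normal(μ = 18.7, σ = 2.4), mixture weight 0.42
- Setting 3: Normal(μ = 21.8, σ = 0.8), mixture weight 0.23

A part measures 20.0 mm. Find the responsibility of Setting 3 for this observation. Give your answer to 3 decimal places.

0.131

Posterior ∝ prior × likelihood, so P(k | x) ∝ w_k f_k(x); normalise over all components.
Evaluate each component's likelihood at the observed value:
  p_1 = (1/(0.6·√(2π)))·exp(−(20.0−12.2)²/(2·0.6²)) = 0.664904·exp(-84.50000) = 1.33314e-37
  p_2 = (1/(2.4·√(2π)))·exp(−(20.0−18.7)²/(2·2.4²)) = 0.166226·exp(-0.14670) = 0.143545
  p_3 = (1/(0.8·√(2π)))·exp(−(20.0−21.8)²/(2·0.8²)) = 0.498678·exp(-2.53125) = 0.0396746
Unnormalised posteriors:
  w_1·p_1 = 0.35 × 1.33314e-37 = 4.66598e-38
  w_2·p_2 = 0.42 × 0.143545 = 0.0602888
  w_3·p_3 = 0.23 × 0.0396746 = 0.00912515
Normaliser: 4.66598e-38 + 0.0602888 + 0.00912515 = 0.0694139
P(Setting 3 | x) = 0.00912515 / 0.0694139 ≈ 0.131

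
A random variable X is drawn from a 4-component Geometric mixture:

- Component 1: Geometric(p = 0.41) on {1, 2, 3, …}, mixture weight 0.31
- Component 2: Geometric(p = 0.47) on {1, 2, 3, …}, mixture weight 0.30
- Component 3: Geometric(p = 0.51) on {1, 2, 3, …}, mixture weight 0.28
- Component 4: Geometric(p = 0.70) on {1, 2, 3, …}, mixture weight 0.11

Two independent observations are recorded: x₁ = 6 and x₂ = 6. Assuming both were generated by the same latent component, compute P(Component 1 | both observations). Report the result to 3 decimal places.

By Bayes' theorem, P(k | x) = P(Z=k) f_k(x) / Σ_j P(Z=j) f_j(x).
Since both observations come from the same component, the likelihood for component k is f_k(x₁)·f_k(x₂).
  f_1 = [0.0293119] × [0.0293119] = 0.000859187
  f_2 = [0.0196552] × [0.0196552] = 0.000386326
  f_3 = [0.0144062] × [0.0144062] = 0.00020754
  f_4 = [0.001701] × [0.001701] = 2.8934e-06
Multiply by the mixture weights:
  P(Z=1)·f_1 = 0.31 × 0.000859187 = 0.000266348
  P(Z=2)·f_2 = 0.30 × 0.000386326 = 0.000115898
  P(Z=3)·f_3 = 0.28 × 0.00020754 = 5.81111e-05
  P(Z=4)·f_4 = 0.11 × 2.8934e-06 = 3.18274e-07
Evidence: 0.000266348 + 0.000115898 + 5.81111e-05 + 3.18274e-07 = 0.000440675
So the posterior for Component 1 is 0.000266348 / 0.000440675 ≈ 0.604.

0.604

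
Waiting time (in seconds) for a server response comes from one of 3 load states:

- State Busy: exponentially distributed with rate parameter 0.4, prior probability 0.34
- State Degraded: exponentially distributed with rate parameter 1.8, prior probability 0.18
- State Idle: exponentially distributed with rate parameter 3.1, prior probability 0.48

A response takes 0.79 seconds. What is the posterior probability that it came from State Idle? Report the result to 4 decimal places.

0.4203

The responsibility of component k is π_k f_k(x) divided by Σ_j π_j f_j(x).
Evaluate each component's likelihood at the observed value:
  f_Busy = 0.4·e^(−0.4·0.79) = 0.4·e^(−0.3160) = 0.291624
  f_Degraded = 1.8·e^(−1.8·0.79) = 1.8·e^(−1.4220) = 0.434216
  f_Idle = 3.1·e^(−3.1·0.79) = 3.1·e^(−2.4490) = 0.267778
Prior × likelihood for each component:
  π_Busy·f_Busy = 0.34 × 0.291624 = 0.0991521
  π_Degraded·f_Degraded = 0.18 × 0.434216 = 0.0781589
  π_Idle·f_Idle = 0.48 × 0.267778 = 0.128533
Sum: 0.0991521 + 0.0781589 + 0.128533 = 0.305844
P(State Idle | the observation) = 0.128533 / 0.305844 ≈ 0.4203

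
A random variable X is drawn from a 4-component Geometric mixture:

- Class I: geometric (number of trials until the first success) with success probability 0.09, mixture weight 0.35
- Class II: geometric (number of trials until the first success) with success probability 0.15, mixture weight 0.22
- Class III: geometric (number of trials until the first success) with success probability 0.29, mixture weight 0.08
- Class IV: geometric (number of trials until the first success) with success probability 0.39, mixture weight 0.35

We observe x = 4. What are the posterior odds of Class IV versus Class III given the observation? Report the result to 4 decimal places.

3.7313

Only the two components matter; the odds are (π_i f_i(x)) / (π_j f_j(x)).
Component likelihoods at x = 4:
  p_I = 0.09·(1−0.09)^3 = 0.09·0.753571 = 0.0678214
  p_II = 0.15·(1−0.15)^3 = 0.15·0.614125 = 0.0921187
  p_III = 0.29·(1−0.29)^3 = 0.29·0.357911 = 0.103794
  p_IV = 0.39·(1−0.39)^3 = 0.39·0.226981 = 0.0885226
Odds = (0.35/0.08) × (0.0885226/0.103794) = 4.375 × 0.852867 ≈ 3.7313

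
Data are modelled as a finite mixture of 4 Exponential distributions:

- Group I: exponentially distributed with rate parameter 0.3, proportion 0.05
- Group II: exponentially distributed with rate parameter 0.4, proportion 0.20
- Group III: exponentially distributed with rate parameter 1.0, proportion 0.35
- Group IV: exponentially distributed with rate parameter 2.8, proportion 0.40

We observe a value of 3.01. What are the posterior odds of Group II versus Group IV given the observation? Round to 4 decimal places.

97.9976

Posterior odds = (π_i f_i(x)) / (π_j f_j(x)); the normalising sum cancels.
Component likelihoods at x = 3.01:
  p_I = 0.3·e^(−0.3·3.01) = 0.3·e^(−0.9030) = 0.121606
  p_II = 0.4·e^(−0.4·3.01) = 0.4·e^(−1.2040) = 0.119997
  p_III = 1.0·e^(−1.0·3.01) = 1.0·e^(−3.0100) = 0.0492917
  p_IV = 2.8·e^(−2.8·3.01) = 2.8·e^(−8.4280) = 0.000612243
Odds = (0.20/0.40) × (0.119997/0.000612243) = 0.5 × 195.995 ≈ 97.9976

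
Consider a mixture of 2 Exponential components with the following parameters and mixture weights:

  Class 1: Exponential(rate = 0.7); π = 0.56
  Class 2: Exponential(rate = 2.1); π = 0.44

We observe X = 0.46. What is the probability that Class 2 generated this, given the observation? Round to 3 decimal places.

0.553

P(component k | x) = π_k·f_k(x) / marginal(x), where marginal(x) = Σ_j π_j·f_j(x).
Exponential densities:
  L_1 = 0.7·e^(−0.7·0.46) = 0.7·e^(−0.3220) = 0.507289
  L_2 = 2.1·e^(−2.1·0.46) = 2.1·e^(−0.9660) = 0.799265
Unnormalised posteriors:
  π_1·L_1 = 0.56 × 0.507289 = 0.284082
  π_2·L_2 = 0.44 × 0.799265 = 0.351677
Sum: 0.284082 + 0.351677 = 0.635758
P(Class 2 | data) ≈ 0.553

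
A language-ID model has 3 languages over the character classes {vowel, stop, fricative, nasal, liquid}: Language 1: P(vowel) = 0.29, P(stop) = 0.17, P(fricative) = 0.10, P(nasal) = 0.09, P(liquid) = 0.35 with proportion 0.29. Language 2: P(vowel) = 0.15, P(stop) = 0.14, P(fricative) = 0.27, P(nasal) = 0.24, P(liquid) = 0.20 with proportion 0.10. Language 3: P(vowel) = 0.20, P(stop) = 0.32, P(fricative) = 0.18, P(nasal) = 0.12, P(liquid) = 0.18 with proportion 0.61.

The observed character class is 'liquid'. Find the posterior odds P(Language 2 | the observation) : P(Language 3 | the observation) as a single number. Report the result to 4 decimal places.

The posterior odds equal the prior odds times the likelihood ratio: (P(Z=i)/P(Z=j))·(f_i(x)/f_j(x)).
Component likelihoods at x = 'liquid':
  p_1 = P(liquid | comp) = 0.35
  p_2 = P(liquid | comp) = 0.20
  p_3 = P(liquid | comp) = 0.18
Posterior odds = (P(Z=2)·p_2) / (P(Z=3)·p_3) = (0.10·0.2) / (0.61·0.18) = 0.02 / 0.1098 ≈ 0.1821

0.1821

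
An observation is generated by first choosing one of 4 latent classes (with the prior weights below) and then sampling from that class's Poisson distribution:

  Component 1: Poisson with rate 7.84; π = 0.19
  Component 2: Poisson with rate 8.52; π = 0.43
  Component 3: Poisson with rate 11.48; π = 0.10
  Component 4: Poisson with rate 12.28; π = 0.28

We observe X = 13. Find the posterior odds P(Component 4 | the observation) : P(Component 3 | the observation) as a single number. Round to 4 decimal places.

The posterior odds equal the prior odds times the likelihood ratio: (w_i/w_j)·(f_i(x)/f_j(x)).
Evaluate each component's likelihood at the observed value:
  L_1 = 0.0267276
  L_2 = 0.039925
  L_3 = 0.0998306
  L_4 = 0.107687
Odds = (0.28/0.10) × (0.107687/0.0998306) = 2.8 × 1.07869 ≈ 3.0203

3.0203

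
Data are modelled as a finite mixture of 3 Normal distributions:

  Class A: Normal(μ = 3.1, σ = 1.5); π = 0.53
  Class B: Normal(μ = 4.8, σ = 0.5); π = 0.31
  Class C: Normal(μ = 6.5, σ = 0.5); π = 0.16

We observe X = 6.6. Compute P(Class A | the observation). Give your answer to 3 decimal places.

0.069

By Bayes' theorem, P(k | x) = π_k f_k(x) / Σ_j π_j f_j(x).
Evaluate each component's likelihood at the observed value:
  L_A = (1/(1.5·√(2π)))·exp(−(6.6−3.1)²/(2·1.5²)) = 0.265962·exp(-2.72222) = 0.0174813
  L_B = (1/(0.5·√(2π)))·exp(−(6.6−4.8)²/(2·0.5²)) = 0.797885·exp(-6.48000) = 0.0012238
  L_C = (1/(0.5·√(2π)))·exp(−(6.6−6.5)²/(2·0.5²)) = 0.797885·exp(-0.02000) = 0.782085
Weight by the priors:
  π_A·L_A = 0.53 × 0.0174813 = 0.00926507
  π_B·L_B = 0.31 × 0.0012238 = 0.000379379
  π_C·L_C = 0.16 × 0.782085 = 0.125134
Evidence: 0.00926507 + 0.000379379 + 0.125134 = 0.134778
P(Class A | the observation) ≈ 0.069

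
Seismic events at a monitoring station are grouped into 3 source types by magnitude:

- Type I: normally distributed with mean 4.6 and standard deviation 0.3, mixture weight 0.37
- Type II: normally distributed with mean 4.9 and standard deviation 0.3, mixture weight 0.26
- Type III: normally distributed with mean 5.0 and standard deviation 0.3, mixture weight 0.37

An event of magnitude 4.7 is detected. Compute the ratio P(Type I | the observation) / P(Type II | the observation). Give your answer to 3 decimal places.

1.681

Since P(k|x) ∝ w_k f_k(x), the posterior odds are w_i f_i(x) / (w_j f_j(x)).
Normal densities:
  L_I = (1/(0.3·√(2π)))·exp(−(4.7−4.6)²/(2·0.3²)) = 1.329808·exp(-0.05556) = 1.25794
  L_II = (1/(0.3·√(2π)))·exp(−(4.7−4.9)²/(2·0.3²)) = 1.329808·exp(-0.22222) = 1.06483
  L_III = (1/(0.3·√(2π)))·exp(−(4.7−5.0)²/(2·0.3²)) = 1.329808·exp(-0.50000) = 0.806569
Odds = (0.37/0.26) × (1.25794/1.06483) = 1.42308 × 1.18136 ≈ 1.681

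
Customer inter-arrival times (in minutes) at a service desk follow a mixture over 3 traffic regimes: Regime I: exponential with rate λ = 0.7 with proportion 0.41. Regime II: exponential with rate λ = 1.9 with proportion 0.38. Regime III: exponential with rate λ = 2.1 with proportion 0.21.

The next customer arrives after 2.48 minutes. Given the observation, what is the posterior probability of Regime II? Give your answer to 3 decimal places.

0.109

The responsibility of component k is w_k f_k(x) divided by Σ_j w_j f_j(x).
Evaluate each component's likelihood at the observed value:
  p_I = 0.123357
  p_II = 0.0170749
  p_III = 0.0114925
Prior × likelihood for each component:
  w_I·p_I = 0.41 × 0.123357 = 0.0505763
  w_II·p_II = 0.38 × 0.0170749 = 0.00648846
  w_III·p_III = 0.21 × 0.0114925 = 0.00241342
Normaliser: 0.0505763 + 0.00648846 + 0.00241342 = 0.0594781
P(Regime II | 2.48 minutes) ≈ 0.109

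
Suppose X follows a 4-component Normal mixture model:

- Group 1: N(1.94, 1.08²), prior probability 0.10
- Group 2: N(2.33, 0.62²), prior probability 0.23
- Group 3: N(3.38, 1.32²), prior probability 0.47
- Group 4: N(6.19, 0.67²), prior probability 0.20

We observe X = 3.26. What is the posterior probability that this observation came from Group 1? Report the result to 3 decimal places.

0.085

Posterior ∝ prior × likelihood, so P(k | x) ∝ P(Z=k) f_k(x); normalise over all components.
Evaluate each component's likelihood at the observed value:
  L_1 = (1/(1.08·√(2π)))·exp(−(3.26−1.94)²/(2·1.08²)) = 0.369391·exp(-0.74691) = 0.175027
  L_2 = (1/(0.62·√(2π)))·exp(−(3.26−2.33)²/(2·0.62²)) = 0.643455·exp(-1.12500) = 0.208899
  L_3 = (1/(1.32·√(2π)))·exp(−(3.26−3.38)²/(2·1.32²)) = 0.302229·exp(-0.00413) = 0.300983
  L_4 = (1/(0.67·√(2π)))·exp(−(3.26−6.19)²/(2·0.67²)) = 0.595436·exp(-9.56215) = 4.18837e-05
Prior × likelihood for each component:
  P(Z=1)·L_1 = 0.10 × 0.175027 = 0.0175027
  P(Z=2)·L_2 = 0.23 × 0.208899 = 0.0480469
  P(Z=3)·L_3 = 0.47 × 0.300983 = 0.141462
  P(Z=4)·L_4 = 0.20 × 4.18837e-05 = 8.37675e-06
Evidence: 0.0175027 + 0.0480469 + 0.141462 + 8.37675e-06 = 0.20702
P(Group 1 | 3.26) ≈ 0.085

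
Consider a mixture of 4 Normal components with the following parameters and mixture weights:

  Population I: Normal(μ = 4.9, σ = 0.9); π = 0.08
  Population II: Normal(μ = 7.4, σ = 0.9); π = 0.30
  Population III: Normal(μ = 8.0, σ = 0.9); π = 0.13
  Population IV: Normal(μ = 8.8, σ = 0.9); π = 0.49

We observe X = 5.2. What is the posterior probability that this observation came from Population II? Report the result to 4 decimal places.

0.1644

Posterior ∝ prior × likelihood, so P(k | x) ∝ P(Z=k) f_k(x); normalise over all components.
Normal densities:
  L_I = (1/(0.9·√(2π)))·exp(−(5.2−4.9)²/(2·0.9²)) = 0.443269·exp(-0.05556) = 0.419315
  L_II = (1/(0.9·√(2π)))·exp(−(5.2−7.4)²/(2·0.9²)) = 0.443269·exp(-2.98765) = 0.0223432
  L_III = (1/(0.9·√(2π)))·exp(−(5.2−8.0)²/(2·0.9²)) = 0.443269·exp(-4.83951) = 0.00350668
  L_IV = (1/(0.9·√(2π)))·exp(−(5.2−8.8)²/(2·0.9²)) = 0.443269·exp(-8.00000) = 0.0001487
Prior × likelihood for each component:
  P(Z=I)·L_I = 0.08 × 0.419315 = 0.0335452
  P(Z=II)·L_II = 0.30 × 0.0223432 = 0.00670297
  P(Z=III)·L_III = 0.13 × 0.00350668 = 0.000455869
  P(Z=IV)·L_IV = 0.49 × 0.0001487 = 7.28631e-05
Denominator: 0.0335452 + 0.00670297 + 0.000455869 + 7.28631e-05 = 0.0407769
P(Population II | data) = 0.00670297 / 0.0407769 ≈ 0.1644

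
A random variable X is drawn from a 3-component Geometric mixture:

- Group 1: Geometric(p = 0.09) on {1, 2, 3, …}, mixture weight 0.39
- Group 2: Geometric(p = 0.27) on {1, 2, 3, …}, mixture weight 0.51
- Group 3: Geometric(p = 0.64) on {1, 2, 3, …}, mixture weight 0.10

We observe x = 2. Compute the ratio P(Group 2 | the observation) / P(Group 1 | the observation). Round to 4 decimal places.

The posterior odds equal the prior odds times the likelihood ratio: (π_i/π_j)·(f_i(x)/f_j(x)).
Geometric probabilities:
  L_1 = 0.0819
  L_2 = 0.1971
  L_3 = 0.2304
0.100521 / 0.031941 ≈ 3.1471

3.1471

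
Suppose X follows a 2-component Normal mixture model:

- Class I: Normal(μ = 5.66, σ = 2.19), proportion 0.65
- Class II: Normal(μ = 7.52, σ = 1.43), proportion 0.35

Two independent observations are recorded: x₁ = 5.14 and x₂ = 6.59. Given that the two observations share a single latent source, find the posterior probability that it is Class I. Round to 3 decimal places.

0.776

Posterior ∝ prior × likelihood, so P(k | x) ∝ P(Z=k) f_k(x); normalise over all components.
Since both observations come from the same component, the likelihood for component k is f_k(x₁)·f_k(x₂).
  p_I = [0.177102] × [0.166459] = 0.0294802
  p_II = [0.069835] × [0.225803] = 0.015769
Unnormalised posteriors:
  P(Z=I)·p_I = 0.65 × 0.0294802 = 0.0191621
  P(Z=II)·p_II = 0.35 × 0.015769 = 0.00551915
Marginal: 0.0191621 + 0.00551915 = 0.0246813
P(Class I | x) = 0.0191621 / 0.0246813 ≈ 0.776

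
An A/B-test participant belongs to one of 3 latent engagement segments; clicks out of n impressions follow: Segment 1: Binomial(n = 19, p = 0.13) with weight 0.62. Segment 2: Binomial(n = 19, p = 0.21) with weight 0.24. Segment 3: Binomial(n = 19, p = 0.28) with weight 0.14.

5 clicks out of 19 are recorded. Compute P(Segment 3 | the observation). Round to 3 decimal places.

0.260

Apply Bayes' rule: the posterior for each component is proportional to its prior times its likelihood at x.
Component likelihoods at x = 5 clicks out of 19:
  L_1 = 0.0614457
  L_2 = 0.175138
  L_3 = 0.201349
Multiply by the mixture weights:
  π_1·L_1 = 0.62 × 0.0614457 = 0.0380963
  π_2·L_2 = 0.24 × 0.175138 = 0.0420332
  π_3·L_3 = 0.14 × 0.201349 = 0.0281889
Normaliser: 0.0380963 + 0.0420332 + 0.0281889 = 0.108318
Responsibility of Segment 3: 0.0281889 / 0.108318 ≈ 0.260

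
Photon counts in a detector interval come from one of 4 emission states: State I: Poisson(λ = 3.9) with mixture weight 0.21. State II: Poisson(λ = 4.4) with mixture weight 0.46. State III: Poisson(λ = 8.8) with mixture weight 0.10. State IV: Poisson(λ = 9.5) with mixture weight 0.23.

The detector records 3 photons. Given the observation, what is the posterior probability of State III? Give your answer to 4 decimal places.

By Bayes' theorem, P(k | x) = π_k f_k(x) / Σ_j π_j f_j(x).
Component likelihoods at x = 3 photons:
  f_I = e^(−3.9)·3.9^3/3! = 0.200122
  f_II = e^(−4.4)·4.4^3/3! = 0.174305
  f_III = e^(−8.8)·8.8^3/3! = 0.0171201
  f_IV = e^(−9.5)·9.5^3/3! = 0.010696
Weight by the priors:
  π_I·f_I = 0.21 × 0.200122 = 0.0420255
  π_II·f_II = 0.46 × 0.174305 = 0.0801805
  π_III·f_III = 0.10 × 0.0171201 = 0.00171201
  π_IV·f_IV = 0.23 × 0.010696 = 0.00246008
Evidence: 0.0420255 + 0.0801805 + 0.00171201 + 0.00246008 = 0.126378
So the posterior for State III is 0.00171201 / 0.126378 ≈ 0.0135.

0.0135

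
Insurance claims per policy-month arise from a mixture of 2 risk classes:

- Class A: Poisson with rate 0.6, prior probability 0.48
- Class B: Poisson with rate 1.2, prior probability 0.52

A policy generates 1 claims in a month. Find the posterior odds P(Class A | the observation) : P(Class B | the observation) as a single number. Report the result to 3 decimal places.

The posterior odds equal the prior odds times the likelihood ratio: (π_i/π_j)·(f_i(x)/f_j(x)).
Evaluate each component's likelihood at the observed value:
  p_A = e^(−0.6)·0.6^1/1! = 0.329287
  p_B = e^(−1.2)·1.2^1/1! = 0.361433
Odds = (0.48/0.52) × (0.329287/0.361433) = 0.923077 × 0.911059 ≈ 0.841

0.841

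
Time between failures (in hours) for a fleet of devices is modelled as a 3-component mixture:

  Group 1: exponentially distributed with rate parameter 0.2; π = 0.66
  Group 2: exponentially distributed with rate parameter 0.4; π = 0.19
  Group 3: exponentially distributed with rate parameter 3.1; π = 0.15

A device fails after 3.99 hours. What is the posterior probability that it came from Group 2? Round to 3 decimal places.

P(component k | x) = π_k·f_k(x) / marginal(x), where marginal(x) = Σ_j π_j·f_j(x).
Component likelihoods at x = 3.99 hours:
  f_1 = 0.0900457
  f_2 = 0.0810823
  f_3 = 1.31696e-05
Weight by the priors:
  π_1·f_1 = 0.66 × 0.0900457 = 0.0594302
  π_2·f_2 = 0.19 × 0.0810823 = 0.0154056
  π_3·f_3 = 0.15 × 1.31696e-05 = 1.97544e-06
Evidence: 0.0594302 + 0.0154056 + 1.97544e-06 = 0.0748378
Responsibility of Group 2: 0.0154056 / 0.0748378 ≈ 0.206

0.206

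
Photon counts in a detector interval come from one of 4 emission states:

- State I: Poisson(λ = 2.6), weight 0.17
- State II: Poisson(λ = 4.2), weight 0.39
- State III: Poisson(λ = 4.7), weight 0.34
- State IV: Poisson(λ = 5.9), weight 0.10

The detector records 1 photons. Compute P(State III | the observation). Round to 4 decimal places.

0.1976

By Bayes' theorem, P(k | x) = w_k f_k(x) / Σ_j w_j f_j(x).
Poisson probabilities:
  f_I = e^(−2.6)·2.6^1/1! = 0.193111
  f_II = e^(−4.2)·4.2^1/1! = 0.0629814
  f_III = e^(−4.7)·4.7^1/1! = 0.0427478
  f_IV = e^(−5.9)·5.9^1/1! = 0.0161627
Weight by the priors:
  w_I·f_I = 0.17 × 0.193111 = 0.0328289
  w_II·f_II = 0.39 × 0.0629814 = 0.0245628
  w_III·f_III = 0.34 × 0.0427478 = 0.0145343
  w_IV·f_IV = 0.10 × 0.0161627 = 0.00161627
Denominator: 0.0328289 + 0.0245628 + 0.0145343 + 0.00161627 = 0.0735422
P(State III | data) = 0.0145343 / 0.0735422 ≈ 0.1976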